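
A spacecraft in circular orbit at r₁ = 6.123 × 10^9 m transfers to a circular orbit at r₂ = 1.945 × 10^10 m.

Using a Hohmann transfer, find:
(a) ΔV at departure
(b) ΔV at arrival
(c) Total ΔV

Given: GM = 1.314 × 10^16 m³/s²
r₁ = 6.123 × 10^9 m
r₂ = 1.945 × 10^10 m
GM = 1.314 × 10^16 m³/s²
Transfer ellipse: a_t = (r₁ + r₂)/2 = 1.27865 × 10^10 m
Circular speed at r₁: v₁ = √(GM/r₁) = 1464.93 m/s
Transfer speed at r₁ (periapsis): v₁ₜ = √(GM(2/r₁ − 1/a_t)) = 1806.76 m/s
(a) ΔV₁ = v₁ₜ − v₁ = 341.83 m/s ≈ 341.8 m/s
Circular speed at r₂: v₂ = √(GM/r₂) = 821.936 m/s
Transfer speed at r₂ (apoapsis): v₂ₜ = √(GM(2/r₂ − 1/a_t)) = 568.78 m/s
(b) ΔV₂ = v₂ − v₂ₜ = 253.156 m/s ≈ 253.2 m/s
(c) ΔV_total = ΔV₁ + ΔV₂ = 594.986 m/s ≈ 595 m/s

Final answer:
(a) ΔV₁ = 341.8 m/s
(b) ΔV₂ = 253.2 m/s
(c) ΔV_total = 595 m/s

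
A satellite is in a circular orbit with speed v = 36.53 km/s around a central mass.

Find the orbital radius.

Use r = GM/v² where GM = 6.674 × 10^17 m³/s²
v = 36.53 km/s = 36530 m/s
GM = 6.674 × 10^17 m³/s²
v² = 1.33444 × 10^9 m²/s²
r = GM/v² = (6.674 × 10^17) / (1.33444 × 10^9) = 5.00135 × 10^8 m ≈ 500.1 Mm

Final answer: 500.1 Mm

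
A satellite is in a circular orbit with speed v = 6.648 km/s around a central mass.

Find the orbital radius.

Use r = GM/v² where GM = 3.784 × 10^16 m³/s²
v = 6.648 km/s = 6648 m/s
GM = 3.784 × 10^16 m³/s²
v² = 4.41959 × 10^7 m²/s²
r = GM/v² = (3.784 × 10^16) / (4.41959 × 10^7) = 8.56188 × 10^8 m ≈ 8.562 × 10^8 m

Final answer: 8.562 × 10^8 m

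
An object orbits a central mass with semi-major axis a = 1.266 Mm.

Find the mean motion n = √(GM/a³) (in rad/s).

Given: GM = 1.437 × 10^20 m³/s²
a = 1.266 Mm = 1.266 × 10^6 m
GM = 1.437 × 10^20 m³/s²
a³ = 2.02909 × 10^18 m³
GM/a³ = (1.437 × 10^20) / (2.02909 × 10^18) = 70.82 s⁻²
n = √(GM/a³) = 8.41546 rad/s ≈ 8.415 rad/s

Final answer: n = 8.415 rad/s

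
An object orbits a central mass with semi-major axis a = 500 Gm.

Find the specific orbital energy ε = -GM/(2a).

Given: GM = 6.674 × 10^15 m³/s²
a = 500 Gm = 5 × 10^11 m
GM = 6.674 × 10^15 m³/s²
2a = 1 × 10^12 m
ε = −GM/(2a) = -6674 J/kg ≈ -6.674 kJ/kg

Final answer: -6.674 kJ/kg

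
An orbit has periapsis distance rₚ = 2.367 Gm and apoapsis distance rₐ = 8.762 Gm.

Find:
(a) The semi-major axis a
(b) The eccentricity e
rₚ = 2.367 Gm = 2.367 × 10^9 m
rₐ = 8.762 Gm = 8.762 × 10^9 m
(a) a = (rₚ + rₐ)/2 = 5.5645 × 10^9 m ≈ 5.564 Gm
(b) e = (rₐ − rₚ)/(rₐ + rₚ) = (6.395 × 10^9) / (1.1129 × 10^10) = 0.574625

Final answer:
(a) a = 5.564 Gm
(b) e = 0.5746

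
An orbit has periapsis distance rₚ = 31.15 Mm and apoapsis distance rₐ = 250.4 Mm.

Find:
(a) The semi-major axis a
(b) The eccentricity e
rₚ = 31.15 Mm = 3.115 × 10^7 m
rₐ = 250.4 Mm = 2.504 × 10^8 m
(a) a = (rₚ + rₐ)/2 = 1.40775 × 10^8 m ≈ 140.8 Mm
(b) e = (rₐ − rₚ)/(rₐ + rₚ) = (2.1925 × 10^8) / (2.8155 × 10^8) = 0.778725

Final answer:
(a) a = 140.8 Mm
(b) e = 0.7787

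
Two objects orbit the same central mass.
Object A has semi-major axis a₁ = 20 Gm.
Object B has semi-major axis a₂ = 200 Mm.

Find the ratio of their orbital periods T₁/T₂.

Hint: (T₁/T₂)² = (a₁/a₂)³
a₁ = 20 Gm = 2 × 10^10 m
a₂ = 200 Mm = 2 × 10^8 m
a₁/a₂ = 100
T₁/T₂ = (a₁/a₂)^(3/2) = (100)^1.5 = 1000

Final answer: T₁/T₂ = 1000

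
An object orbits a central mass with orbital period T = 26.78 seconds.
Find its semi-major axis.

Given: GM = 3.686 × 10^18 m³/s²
T = 26.78 seconds
GM = 3.686 × 10^18 m³/s²
Kepler's third law: a³ = GM T² / (4π²)
T² = 717.168 s²
a³ = (3.686 × 10^18) × 717.168 / (4π²) = 6.69602 × 10^19 m³
a = (a³)^(1/3) = 4.06074 × 10^6 m ≈ 4.061 × 10^6 m

Final answer: 4.061 × 10^6 m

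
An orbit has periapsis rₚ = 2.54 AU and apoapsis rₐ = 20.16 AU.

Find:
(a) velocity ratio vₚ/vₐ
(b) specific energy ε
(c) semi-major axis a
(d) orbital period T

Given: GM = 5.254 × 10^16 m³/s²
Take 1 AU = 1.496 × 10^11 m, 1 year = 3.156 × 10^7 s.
rₚ = 2.54 AU = 3.79984 × 10^11 m
rₐ = 20.16 AU = 3.01594 × 10^12 m
GM = 5.254 × 10^16 m³/s²
a = (rₚ + rₐ)/2 = 1.69796 × 10^12 m
e = (rₐ − rₚ)/(rₐ + rₚ) = (2.63595 × 10^12) / (3.39592 × 10^12) = 0.776211
(a) vₚ/vₐ = rₐ/rₚ (angular momentum) = (3.01594 × 10^12) / (3.79984 × 10^11) = 7.93701 ≈ 7.937
(b) 2a = 3.39592 × 10^12 m;  ε = −GM/(2a) = -15471.5 J/kg ≈ -15.47 kJ/kg
(c) a = 1.69796 × 10^12 m ≈ 11.35 AU
(d) a³ = 4.89533 × 10^36 m³;  T = 2π √(a³/GM) = 2π × 9.65264 × 10^9 s = 6.06493 × 10^10 s ≈ 1922 years

Final answer:
(a) velocity ratio vₚ/vₐ = 7.937
(b) specific energy ε = -15.47 kJ/kg
(c) semi-major axis a = 11.35 AU
(d) orbital period T = 1922 years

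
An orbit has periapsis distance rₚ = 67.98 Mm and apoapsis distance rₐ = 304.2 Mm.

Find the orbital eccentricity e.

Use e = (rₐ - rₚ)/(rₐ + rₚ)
rₚ = 67.98 Mm = 6.798 × 10^7 m
rₐ = 304.2 Mm = 3.042 × 10^8 m
rₐ − rₚ = 2.3622 × 10^8 m
rₐ + rₚ = 3.7218 × 10^8 m
e = (rₐ − rₚ)/(rₐ + rₚ) = 0.634693

Final answer: e = 0.6347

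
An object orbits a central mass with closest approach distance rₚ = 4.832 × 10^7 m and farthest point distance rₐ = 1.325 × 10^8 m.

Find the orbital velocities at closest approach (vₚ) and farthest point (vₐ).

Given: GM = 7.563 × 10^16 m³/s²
rₚ = 4.832 × 10^7 m
rₐ = 1.325 × 10^8 m
GM = 7.563 × 10^16 m³/s²
a = (rₚ + rₐ)/2 = 9.041 × 10^7 m
Vis-viva: v² = GM (2/r − 1/a)
vₚ² = 7.563 × 10^16 × (4.13907 × 10^-8 − 1.10607 × 10^-8) = 2.29386 × 10^9 m²/s²
vₚ = 47894.2 m/s ≈ 47.89 km/s
vₐ² = 7.563 × 10^16 × (1.50943 × 10^-8 − 1.10607 × 10^-8) = 3.05062 × 10^8 m²/s²
vₐ = 17466 m/s ≈ 17.47 km/s

Final answer: vₚ = 47.89 km/s, vₐ = 17.47 km/s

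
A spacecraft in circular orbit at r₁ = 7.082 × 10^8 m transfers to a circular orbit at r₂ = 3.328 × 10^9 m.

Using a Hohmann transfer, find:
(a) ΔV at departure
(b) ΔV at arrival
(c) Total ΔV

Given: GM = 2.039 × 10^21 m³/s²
r₁ = 7.082 × 10^8 m
r₂ = 3.328 × 10^9 m
GM = 2.039 × 10^21 m³/s²
Transfer ellipse: a_t = (r₁ + r₂)/2 = 2.0181 × 10^9 m
Circular speed at r₁: v₁ = √(GM/r₁) = 1.6968 × 10^6 m/s
Transfer speed at r₁ (periapsis): v₁ₜ = √(GM(2/r₁ − 1/a_t)) = 2.17897 × 10^6 m/s
(a) ΔV₁ = v₁ₜ − v₁ = 482169 m/s ≈ 482.2 km/s
Circular speed at r₂: v₂ = √(GM/r₂) = 782739 m/s
Transfer speed at r₂ (apoapsis): v₂ₜ = √(GM(2/r₂ − 1/a_t)) = 463686 m/s
(b) ΔV₂ = v₂ − v₂ₜ = 319053 m/s ≈ 319.1 km/s
(c) ΔV_total = ΔV₁ + ΔV₂ = 801222 m/s ≈ 801.2 km/s

Final answer:
(a) ΔV₁ = 482.2 km/s
(b) ΔV₂ = 319.1 km/s
(c) ΔV_total = 801.2 km/s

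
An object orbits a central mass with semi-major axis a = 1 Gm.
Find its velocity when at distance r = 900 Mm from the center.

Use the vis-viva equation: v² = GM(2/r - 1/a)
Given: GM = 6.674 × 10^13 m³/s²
a = 1 Gm = 1 × 10^9 m
r = 900 Mm = 9 × 10^8 m
GM = 6.674 × 10^13 m³/s²
2/r − 1/a = 2.22222 × 10^-9 − 1 × 10^-9 = 1.22222 × 10^-9 m⁻¹
v² = GM (2/r − 1/a) = 81571.1 m²/s²
v = 285.607 m/s ≈ 285.6 m/s

Final answer: 285.6 m/s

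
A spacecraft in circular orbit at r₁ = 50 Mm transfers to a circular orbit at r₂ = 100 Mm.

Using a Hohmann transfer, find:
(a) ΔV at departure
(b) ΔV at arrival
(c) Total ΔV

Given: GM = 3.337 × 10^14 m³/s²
r₁ = 50 Mm = 5 × 10^7 m
r₂ = 100 Mm = 1 × 10^8 m
GM = 3.337 × 10^14 m³/s²
Transfer ellipse: a_t = (r₁ + r₂)/2 = 7.5 × 10^7 m
Circular speed at r₁: v₁ = √(GM/r₁) = 2583.41 m/s
Transfer speed at r₁ (periapsis): v₁ₜ = √(GM(2/r₁ − 1/a_t)) = 2983.06 m/s
(a) ΔV₁ = v₁ₜ − v₁ = 399.655 m/s ≈ 399.7 m/s
Circular speed at r₂: v₂ = √(GM/r₂) = 1826.75 m/s
Transfer speed at r₂ (apoapsis): v₂ₜ = √(GM(2/r₂ − 1/a_t)) = 1491.53 m/s
(b) ΔV₂ = v₂ − v₂ₜ = 335.214 m/s ≈ 335.2 m/s
(c) ΔV_total = ΔV₁ + ΔV₂ = 734.869 m/s ≈ 734.9 m/s

Final answer:
(a) ΔV₁ = 399.7 m/s
(b) ΔV₂ = 335.2 m/s
(c) ΔV_total = 734.9 m/s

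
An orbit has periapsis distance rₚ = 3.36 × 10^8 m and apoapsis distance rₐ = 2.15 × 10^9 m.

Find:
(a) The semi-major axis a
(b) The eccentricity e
rₚ = 3.36 × 10^8 m
rₐ = 2.15 × 10^9 m
(a) a = (rₚ + rₐ)/2 = 1.243 × 10^9 m ≈ 1.243 × 10^9 m
(b) e = (rₐ − rₚ)/(rₐ + rₚ) = (1.814 × 10^9) / (2.486 × 10^9) = 0.729686

Final answer:
(a) a = 1.243 × 10^9 m
(b) e = 0.7297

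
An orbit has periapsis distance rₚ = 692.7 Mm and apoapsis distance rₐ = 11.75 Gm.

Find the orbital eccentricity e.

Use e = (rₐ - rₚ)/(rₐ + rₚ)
rₚ = 692.7 Mm = 6.927 × 10^8 m
rₐ = 11.75 Gm = 1.175 × 10^10 m
rₐ − rₚ = 1.10573 × 10^10 m
rₐ + rₚ = 1.24427 × 10^10 m
e = (rₐ − rₚ)/(rₐ + rₚ) = 0.888658

Final answer: e = 0.8887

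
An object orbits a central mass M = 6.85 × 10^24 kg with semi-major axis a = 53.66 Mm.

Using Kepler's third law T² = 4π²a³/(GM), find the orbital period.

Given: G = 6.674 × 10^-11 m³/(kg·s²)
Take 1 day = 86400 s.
M = 6.85 × 10^24 kg
GM = G × M = 6.674 × 10^-11 × 6.85 × 10^24 = 4.57169 × 10^14 m³/s²
a = 53.66 Mm = 5.366 × 10^7 m
a³ = 1.54508 × 10^23 m³
T = 2π √(a³/GM) = 2π √((1.54508 × 10^23) / (4.57169 × 10^14)) = 2π × 18383.9 s
T = 115509 s ≈ 1.337 days

Final answer: 1.337 days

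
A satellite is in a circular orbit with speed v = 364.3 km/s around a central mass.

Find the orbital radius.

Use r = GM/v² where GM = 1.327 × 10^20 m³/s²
v = 364.3 km/s = 364300 m/s
GM = 1.327 × 10^20 m³/s²
v² = 1.32714 × 10^11 m²/s²
r = GM/v² = (1.327 × 10^20) / (1.32714 × 10^11) = 9.99891 × 10^8 m ≈ 999.9 Mm

Final answer: 999.9 Mm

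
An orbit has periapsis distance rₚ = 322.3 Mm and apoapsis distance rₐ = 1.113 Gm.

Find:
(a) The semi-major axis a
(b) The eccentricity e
rₚ = 322.3 Mm = 3.223 × 10^8 m
rₐ = 1.113 Gm = 1.113 × 10^9 m
(a) a = (rₚ + rₐ)/2 = 7.1765 × 10^8 m ≈ 717.6 Mm
(b) e = (rₐ − rₚ)/(rₐ + rₚ) = (7.907 × 10^8) / (1.4353 × 10^9) = 0.550895

Final answer:
(a) a = 717.6 Mm
(b) e = 0.5509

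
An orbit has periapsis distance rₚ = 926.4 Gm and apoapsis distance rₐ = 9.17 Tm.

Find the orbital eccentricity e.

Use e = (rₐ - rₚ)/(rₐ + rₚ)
rₚ = 926.4 Gm = 9.264 × 10^11 m
rₐ = 9.17 Tm = 9.17 × 10^12 m
rₐ − rₚ = 8.2436 × 10^12 m
rₐ + rₚ = 1.00964 × 10^13 m
e = (rₐ − rₚ)/(rₐ + rₚ) = 0.816489

Final answer: e = 0.8165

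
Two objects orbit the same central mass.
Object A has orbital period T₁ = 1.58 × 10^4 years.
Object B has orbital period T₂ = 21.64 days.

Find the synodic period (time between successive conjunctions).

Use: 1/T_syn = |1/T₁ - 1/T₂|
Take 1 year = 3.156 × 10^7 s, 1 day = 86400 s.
T₁ = 1.58 × 10^4 years = 4.98648 × 10^11 s
T₂ = 21.64 days = 1.8697 × 10^6 s
1/T₁ = 2.00542 × 10^-12 s⁻¹
1/T₂ = 5.34846 × 10^-7 s⁻¹
|1/T₁ − 1/T₂| = 5.34844 × 10^-7 s⁻¹
T_syn = 1 / |1/T₁ − 1/T₂| = 1.8697 × 10^6 s ≈ 21.64 days

Final answer: T_syn = 21.64 days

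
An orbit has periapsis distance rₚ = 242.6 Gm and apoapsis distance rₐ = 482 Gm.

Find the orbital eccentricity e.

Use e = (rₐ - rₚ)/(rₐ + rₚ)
rₚ = 242.6 Gm = 2.426 × 10^11 m
rₐ = 482 Gm = 4.82 × 10^11 m
rₐ − rₚ = 2.394 × 10^11 m
rₐ + rₚ = 7.246 × 10^11 m
e = (rₐ − rₚ)/(rₐ + rₚ) = 0.330389

Final answer: e = 0.3304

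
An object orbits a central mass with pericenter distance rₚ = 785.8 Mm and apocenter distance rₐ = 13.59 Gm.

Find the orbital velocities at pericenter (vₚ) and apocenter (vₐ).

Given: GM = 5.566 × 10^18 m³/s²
rₚ = 785.8 Mm = 7.858 × 10^8 m
rₐ = 13.59 Gm = 1.359 × 10^10 m
GM = 5.566 × 10^18 m³/s²
a = (rₚ + rₐ)/2 = 7.1879 × 10^9 m
Vis-viva: v² = GM (2/r − 1/a)
vₚ² = 5.566 × 10^18 × (2.54518 × 10^-9 − 1.39123 × 10^-10) = 1.33921 × 10^10 m²/s²
vₚ = 115724 m/s ≈ 115.7 km/s
vₐ² = 5.566 × 10^18 × (1.47167 × 10^-10 − 1.39123 × 10^-10) = 4.47748 × 10^7 m²/s²
vₐ = 6691.4 m/s ≈ 6.691 km/s

Final answer: vₚ = 115.7 km/s, vₐ = 6.691 km/s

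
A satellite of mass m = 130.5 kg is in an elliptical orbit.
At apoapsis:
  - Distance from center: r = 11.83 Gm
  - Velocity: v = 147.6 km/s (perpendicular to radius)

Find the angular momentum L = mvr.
r = 11.83 Gm = 1.183 × 10^10 m
v = 147.6 km/s = 147600 m/s
vr = 147600 × 1.183 × 10^10 = 1.74611 × 10^15 m²/s
L = m × vr = 130.5 × 1.74611 × 10^15 = 2.27867 × 10^17 kg·m²/s ≈ 2.279 × 10^17 kg·m²/s

Final answer: L = 2.279 × 10^17 kg·m²/s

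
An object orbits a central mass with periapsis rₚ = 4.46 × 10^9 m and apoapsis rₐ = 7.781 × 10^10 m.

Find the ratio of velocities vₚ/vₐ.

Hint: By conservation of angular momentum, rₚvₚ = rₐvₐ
rₚ = 4.46 × 10^9 m
rₐ = 7.781 × 10^10 m
rₚvₚ = rₐvₐ  ⇒  vₚ/vₐ = rₐ/rₚ
vₚ/vₐ = (7.781 × 10^10) / (4.46 × 10^9) = 17.4462

Final answer: vₚ/vₐ = 17.45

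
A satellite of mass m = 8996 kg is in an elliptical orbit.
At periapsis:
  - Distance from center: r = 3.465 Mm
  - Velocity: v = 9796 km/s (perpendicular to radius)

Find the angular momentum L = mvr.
r = 3.465 Mm = 3.465 × 10^6 m
v = 9796 km/s = 9.796 × 10^6 m/s
vr = 9.796 × 10^6 × 3.465 × 10^6 = 3.39431 × 10^13 m²/s
L = m × vr = 8996 × 3.39431 × 10^13 = 3.05352 × 10^17 kg·m²/s ≈ 3.054 × 10^17 kg·m²/s

Final answer: L = 3.054 × 10^17 kg·m²/s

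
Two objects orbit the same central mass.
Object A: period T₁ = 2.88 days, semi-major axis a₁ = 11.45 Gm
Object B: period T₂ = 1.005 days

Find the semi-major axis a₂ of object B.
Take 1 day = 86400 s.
T₁ = 2.88 days = 248832 s
T₂ = 1.005 days = 86832 s
a₁ = 11.45 Gm = 1.145 × 10^10 m
Kepler's third law: (T₂/T₁)² = (a₂/a₁)³  ⇒  a₂ = a₁ (T₂/T₁)^(2/3)
T₂/T₁ = 0.348958
(T₂/T₁)^(2/3) = 0.495658
a₂ = 1.145 × 10^10 m × 0.495658 = 5.67529 × 10^9 m ≈ 5.675 Gm

Final answer: a₂ = 5.675 Gm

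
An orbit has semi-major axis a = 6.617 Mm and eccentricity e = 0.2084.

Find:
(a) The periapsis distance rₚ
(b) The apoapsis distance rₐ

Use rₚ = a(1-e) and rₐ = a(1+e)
a = 6.617 Mm = 6.617 × 10^6 m
e = 0.2084:  1 − e = 0.7916,  1 + e = 1.2084
(a) rₚ = a(1 − e) = 6.617 × 10^6 m × 0.7916 = 5.23802 × 10^6 m ≈ 5.238 Mm
(b) rₐ = a(1 + e) = 6.617 × 10^6 m × 1.2084 = 7.99598 × 10^6 m ≈ 7.996 Mm

Final answer:
(a) rₚ = 5.238 Mm
(b) rₐ = 7.996 Mm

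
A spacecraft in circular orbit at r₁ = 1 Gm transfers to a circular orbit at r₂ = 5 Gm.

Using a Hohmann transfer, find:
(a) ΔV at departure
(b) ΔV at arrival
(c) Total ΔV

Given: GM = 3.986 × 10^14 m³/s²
r₁ = 1 Gm = 1 × 10^9 m
r₂ = 5 Gm = 5 × 10^9 m
GM = 3.986 × 10^14 m³/s²
Transfer ellipse: a_t = (r₁ + r₂)/2 = 3 × 10^9 m
Circular speed at r₁: v₁ = √(GM/r₁) = 631.348 m/s
Transfer speed at r₁ (periapsis): v₁ₜ = √(GM(2/r₁ − 1/a_t)) = 815.066 m/s
(a) ΔV₁ = v₁ₜ − v₁ = 183.719 m/s ≈ 183.7 m/s
Circular speed at r₂: v₂ = √(GM/r₂) = 282.347 m/s
Transfer speed at r₂ (apoapsis): v₂ₜ = √(GM(2/r₂ − 1/a_t)) = 163.013 m/s
(b) ΔV₂ = v₂ − v₂ₜ = 119.334 m/s ≈ 119.3 m/s
(c) ΔV_total = ΔV₁ + ΔV₂ = 303.053 m/s ≈ 303.1 m/s

Final answer:
(a) ΔV₁ = 183.7 m/s
(b) ΔV₂ = 119.3 m/s
(c) ΔV_total = 303.1 m/s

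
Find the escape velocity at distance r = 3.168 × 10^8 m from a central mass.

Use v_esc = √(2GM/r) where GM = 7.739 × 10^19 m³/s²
r = 3.168 × 10^8 m
GM = 7.739 × 10^19 m³/s²
2GM/r = 2 × (7.739 × 10^19) / (3.168 × 10^8) = 4.88573 × 10^11 m²/s²
v_esc = √(2GM/r) = 698980 m/s ≈ 699 km/s

Final answer: 699 km/s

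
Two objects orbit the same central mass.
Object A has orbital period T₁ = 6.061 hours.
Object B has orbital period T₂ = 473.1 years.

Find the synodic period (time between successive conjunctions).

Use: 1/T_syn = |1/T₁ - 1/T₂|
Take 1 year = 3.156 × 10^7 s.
T₁ = 6.061 hours = 21819.6 s
T₂ = 473.1 years = 1.4931 × 10^10 s
1/T₁ = 4.58304 × 10^-5 s⁻¹
1/T₂ = 6.69746 × 10^-11 s⁻¹
|1/T₁ − 1/T₂| = 4.58303 × 10^-5 s⁻¹
T_syn = 1 / |1/T₁ − 1/T₂| = 21819.6 s ≈ 6.061 hours

Final answer: T_syn = 6.061 hours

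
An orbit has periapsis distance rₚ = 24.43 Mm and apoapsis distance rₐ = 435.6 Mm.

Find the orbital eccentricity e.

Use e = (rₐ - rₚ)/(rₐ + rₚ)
rₚ = 24.43 Mm = 2.443 × 10^7 m
rₐ = 435.6 Mm = 4.356 × 10^8 m
rₐ − rₚ = 4.1117 × 10^8 m
rₐ + rₚ = 4.6003 × 10^8 m
e = (rₐ − rₚ)/(rₐ + rₚ) = 0.89379

Final answer: e = 0.8938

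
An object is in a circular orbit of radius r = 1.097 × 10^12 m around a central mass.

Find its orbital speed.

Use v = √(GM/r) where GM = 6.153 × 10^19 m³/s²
r = 1.097 × 10^12 m
GM = 6.153 × 10^19 m³/s²
GM/r = (6.153 × 10^19) / (1.097 × 10^12) = 5.60893 × 10^7 m²/s²
v = √(GM/r) = 7489.28 m/s ≈ 7.489 km/s

Final answer: 7.489 km/s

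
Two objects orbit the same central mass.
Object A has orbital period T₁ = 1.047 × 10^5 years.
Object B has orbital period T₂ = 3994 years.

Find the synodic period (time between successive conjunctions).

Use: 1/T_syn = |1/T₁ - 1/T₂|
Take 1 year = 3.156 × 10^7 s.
T₁ = 1.047 × 10^5 years = 3.30433 × 10^12 s
T₂ = 3994 years = 1.26051 × 10^11 s
1/T₁ = 3.02633 × 10^-13 s⁻¹
1/T₂ = 7.93332 × 10^-12 s⁻¹
|1/T₁ − 1/T₂| = 7.63069 × 10^-12 s⁻¹
T_syn = 1 / |1/T₁ − 1/T₂| = 1.3105 × 10^11 s ≈ 4152 years

Final answer: T_syn = 4152 years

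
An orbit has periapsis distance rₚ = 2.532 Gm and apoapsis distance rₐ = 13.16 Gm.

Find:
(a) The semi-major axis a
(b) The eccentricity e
rₚ = 2.532 Gm = 2.532 × 10^9 m
rₐ = 13.16 Gm = 1.316 × 10^10 m
(a) a = (rₚ + rₐ)/2 = 7.846 × 10^9 m ≈ 7.846 Gm
(b) e = (rₐ − rₚ)/(rₐ + rₚ) = (1.0628 × 10^10) / (1.5692 × 10^10) = 0.677288

Final answer:
(a) a = 7.846 Gm
(b) e = 0.6773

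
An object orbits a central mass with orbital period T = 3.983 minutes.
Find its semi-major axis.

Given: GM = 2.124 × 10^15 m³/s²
T = 3.983 minutes = 238.98 s
GM = 2.124 × 10^15 m³/s²
Kepler's third law: a³ = GM T² / (4π²)
T² = 57111.4 s²
a³ = (2.124 × 10^15) × 57111.4 / (4π²) = 3.07268 × 10^18 m³
a = (a³)^(1/3) = 1.4538 × 10^6 m ≈ 1.454 Mm

Final answer: 1.454 Mm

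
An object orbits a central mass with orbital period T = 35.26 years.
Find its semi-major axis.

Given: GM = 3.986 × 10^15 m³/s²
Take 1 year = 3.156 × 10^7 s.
T = 35.26 years = 1.11281 × 10^9 s
GM = 3.986 × 10^15 m³/s²
Kepler's third law: a³ = GM T² / (4π²)
T² = 1.23834 × 10^18 s²
a³ = (3.986 × 10^15) × (1.23834 × 10^18) / (4π²) = 1.25031 × 10^32 m³
a = (a³)^(1/3) = 5.00041 × 10^10 m ≈ 50 Gm

Final answer: 50 Gm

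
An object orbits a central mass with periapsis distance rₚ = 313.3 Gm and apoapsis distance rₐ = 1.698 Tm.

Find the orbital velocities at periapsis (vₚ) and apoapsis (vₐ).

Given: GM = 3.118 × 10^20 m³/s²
rₚ = 313.3 Gm = 3.133 × 10^11 m
rₐ = 1.698 Tm = 1.698 × 10^12 m
GM = 3.118 × 10^20 m³/s²
a = (rₚ + rₐ)/2 = 1.00565 × 10^12 m
Vis-viva: v² = GM (2/r − 1/a)
vₚ² = 3.118 × 10^20 × (6.38366 × 10^-12 − 9.94382 × 10^-13) = 1.68038 × 10^9 m²/s²
vₚ = 40992.4 m/s ≈ 40.99 km/s
vₐ² = 3.118 × 10^20 × (1.17786 × 10^-12 − 9.94382 × 10^-13) = 5.72074 × 10^7 m²/s²
vₐ = 7563.56 m/s ≈ 7.564 km/s

Final answer: vₚ = 40.99 km/s, vₐ = 7.564 km/s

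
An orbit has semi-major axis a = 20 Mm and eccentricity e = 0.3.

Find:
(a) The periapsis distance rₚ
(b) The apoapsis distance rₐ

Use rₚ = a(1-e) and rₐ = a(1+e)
a = 20 Mm = 2 × 10^7 m
e = 0.3:  1 − e = 0.7,  1 + e = 1.3
(a) rₚ = a(1 − e) = 2 × 10^7 m × 0.7 = 1.4 × 10^7 m ≈ 14 Mm
(b) rₐ = a(1 + e) = 2 × 10^7 m × 1.3 = 2.6 × 10^7 m ≈ 26 Mm

Final answer:
(a) rₚ = 14 Mm
(b) rₐ = 26 Mm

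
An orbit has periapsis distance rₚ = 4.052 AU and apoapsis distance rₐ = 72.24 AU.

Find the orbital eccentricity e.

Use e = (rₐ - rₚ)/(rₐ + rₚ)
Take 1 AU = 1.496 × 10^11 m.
rₚ = 4.052 AU = 6.06179 × 10^11 m
rₐ = 72.24 AU = 1.08071 × 10^13 m
rₐ − rₚ = 1.02009 × 10^13 m
rₐ + rₚ = 1.14133 × 10^13 m
e = (rₐ − rₚ)/(rₐ + rₚ) = 0.893777

Final answer: e = 0.8938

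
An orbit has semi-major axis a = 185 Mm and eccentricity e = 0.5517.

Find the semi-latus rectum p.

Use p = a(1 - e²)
a = 185 Mm = 1.85 × 10^8 m
e = 0.5517,  e² = 0.304373,  1 − e² = 0.695627
p = a(1 − e²) = 1.85 × 10^8 m × 0.695627 = 1.28691 × 10^8 m ≈ 128.7 Mm

Final answer: p = 128.7 Mm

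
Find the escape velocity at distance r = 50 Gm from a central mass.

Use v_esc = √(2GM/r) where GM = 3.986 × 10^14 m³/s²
r = 50 Gm = 5 × 10^10 m
GM = 3.986 × 10^14 m³/s²
2GM/r = 2 × (3.986 × 10^14) / (5 × 10^10) = 15944 m²/s²
v_esc = √(2GM/r) = 126.27 m/s ≈ 126.3 m/s

Final answer: 126.3 m/s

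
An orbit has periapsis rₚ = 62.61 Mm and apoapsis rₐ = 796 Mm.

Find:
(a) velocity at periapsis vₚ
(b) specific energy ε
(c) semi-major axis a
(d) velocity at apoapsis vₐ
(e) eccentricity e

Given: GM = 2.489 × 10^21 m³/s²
rₚ = 62.61 Mm = 6.261 × 10^7 m
rₐ = 796 Mm = 7.96 × 10^8 m
GM = 2.489 × 10^21 m³/s²
a = (rₚ + rₐ)/2 = 4.29305 × 10^8 m
e = (rₐ − rₚ)/(rₐ + rₚ) = (7.3339 × 10^8) / (8.5861 × 10^8) = 0.85416
(a) vₚ² = GM (2/rₚ − 1/a) = 2.489 × 10^21 × (3.19438 × 10^-8 − 2.32935 × 10^-9) = 7.37103 × 10^13 m²/s²;  vₚ = 8.58547 × 10^6 m/s ≈ 8585 km/s
(b) 2a = 8.5861 × 10^8 m;  ε = −GM/(2a) = -2.89887 × 10^12 J/kg ≈ -2899 GJ/kg
(c) a = 4.29305 × 10^8 m ≈ 429.3 Mm
(d) vₐ² = GM (2/rₐ − 1/a) = 2.489 × 10^21 × (2.51256 × 10^-9 − 2.32935 × 10^-9) = 4.56026 × 10^11 m²/s²;  vₐ = 675297 m/s ≈ 675.3 km/s
(e) e = 0.85416 ≈ 0.8542

Final answer:
(a) velocity at periapsis vₚ = 8585 km/s
(b) specific energy ε = -2899 GJ/kg
(c) semi-major axis a = 429.3 Mm
(d) velocity at apoapsis vₐ = 675.3 km/s
(e) eccentricity e = 0.8542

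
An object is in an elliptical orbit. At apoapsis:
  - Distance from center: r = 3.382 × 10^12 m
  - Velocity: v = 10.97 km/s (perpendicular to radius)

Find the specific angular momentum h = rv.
r = 3.382 × 10^12 m
v = 10.97 km/s = 10970 m/s
h = rv = 3.382 × 10^12 × 10970 = 3.71005 × 10^16 m²/s ≈ 3.71 × 10^16 m²/s

Final answer: h = 3.71 × 10^16 m²/s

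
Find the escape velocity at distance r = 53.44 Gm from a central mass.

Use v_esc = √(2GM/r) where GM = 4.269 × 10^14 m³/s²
r = 53.44 Gm = 5.344 × 10^10 m
GM = 4.269 × 10^14 m³/s²
2GM/r = 2 × (4.269 × 10^14) / (5.344 × 10^10) = 15976.8 m²/s²
v_esc = √(2GM/r) = 126.399 m/s ≈ 126.4 m/s

Final answer: 126.4 m/s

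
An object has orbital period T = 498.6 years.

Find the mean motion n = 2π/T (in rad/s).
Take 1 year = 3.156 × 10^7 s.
T = 498.6 years = 1.57358 × 10^10 s
n = 2π / (1.57358 × 10^10 s) = 3.99292 × 10^-10 rad/s ≈ 3.993 × 10^-10 rad/s

Final answer: n = 3.993 × 10^-10 rad/s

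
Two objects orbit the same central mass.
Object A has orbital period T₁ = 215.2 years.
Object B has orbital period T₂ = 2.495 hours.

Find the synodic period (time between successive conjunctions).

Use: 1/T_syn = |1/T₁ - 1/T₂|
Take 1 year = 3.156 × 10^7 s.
T₁ = 215.2 years = 6.79171 × 10^9 s
T₂ = 2.495 hours = 8982 s
1/T₁ = 1.47238 × 10^-10 s⁻¹
1/T₂ = 0.000111334 s⁻¹
|1/T₁ − 1/T₂| = 0.000111334 s⁻¹
T_syn = 1 / |1/T₁ − 1/T₂| = 8982.01 s ≈ 2.495 hours

Final answer: T_syn = 2.495 hours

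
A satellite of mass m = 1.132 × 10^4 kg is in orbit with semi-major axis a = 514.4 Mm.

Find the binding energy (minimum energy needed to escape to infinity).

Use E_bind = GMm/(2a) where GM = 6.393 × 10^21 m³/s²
a = 514.4 Mm = 5.144 × 10^8 m
GM = 6.393 × 10^21 m³/s²
m = 1.132 × 10^4 kg
GMm = 6.393 × 10^21 × 11320 = 7.23688 × 10^25 m³·kg/s²
2a = 1.0288 × 10^9 m
E_bind = GMm/(2a) = 7.03429 × 10^16 J ≈ 70.34 PJ

Final answer: 70.34 PJ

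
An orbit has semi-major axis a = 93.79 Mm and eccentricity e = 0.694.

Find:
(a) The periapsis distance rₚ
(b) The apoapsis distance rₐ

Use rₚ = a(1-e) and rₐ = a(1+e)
a = 93.79 Mm = 9.379 × 10^7 m
e = 0.694:  1 − e = 0.306,  1 + e = 1.694
(a) rₚ = a(1 − e) = 9.379 × 10^7 m × 0.306 = 2.86997 × 10^7 m ≈ 28.7 Mm
(b) rₐ = a(1 + e) = 9.379 × 10^7 m × 1.694 = 1.5888 × 10^8 m ≈ 158.9 Mm

Final answer:
(a) rₚ = 28.7 Mm
(b) rₐ = 158.9 Mm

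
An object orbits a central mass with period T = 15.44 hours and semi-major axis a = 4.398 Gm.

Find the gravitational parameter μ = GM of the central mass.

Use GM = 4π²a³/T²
T = 15.44 hours = 55584 s
a = 4.398 Gm = 4.398 × 10^9 m
a³ = 8.50679 × 10^28 m³
T² = 3.08958 × 10^9 s²
GM = 4π² × (8.50679 × 10^28) / (3.08958 × 10^9) = 1.08699 × 10^21 m³/s²
GM ≈ 1.087 × 10^21 m³/s²

Final answer: GM = 1.087 × 10^21 m³/s²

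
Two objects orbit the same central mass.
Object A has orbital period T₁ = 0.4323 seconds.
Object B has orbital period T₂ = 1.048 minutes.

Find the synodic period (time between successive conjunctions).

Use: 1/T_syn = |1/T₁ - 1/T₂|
T₁ = 0.4323 seconds
T₂ = 1.048 minutes = 62.88 s
1/T₁ = 2.31321 s⁻¹
1/T₂ = 0.0159033 s⁻¹
|1/T₁ − 1/T₂| = 2.29731 s⁻¹
T_syn = 1 / |1/T₁ − 1/T₂| = 0.435293 s ≈ 0.4353 seconds

Final answer: T_syn = 0.4353 seconds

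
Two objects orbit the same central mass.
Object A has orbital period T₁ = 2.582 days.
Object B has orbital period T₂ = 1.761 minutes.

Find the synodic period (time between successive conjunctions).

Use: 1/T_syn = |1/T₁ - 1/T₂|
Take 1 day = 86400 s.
T₁ = 2.582 days = 223085 s
T₂ = 1.761 minutes = 105.66 s
1/T₁ = 4.4826 × 10^-6 s⁻¹
1/T₂ = 0.00946432 s⁻¹
|1/T₁ − 1/T₂| = 0.00945984 s⁻¹
T_syn = 1 / |1/T₁ − 1/T₂| = 105.71 s ≈ 1.762 minutes

Final answer: T_syn = 1.762 minutes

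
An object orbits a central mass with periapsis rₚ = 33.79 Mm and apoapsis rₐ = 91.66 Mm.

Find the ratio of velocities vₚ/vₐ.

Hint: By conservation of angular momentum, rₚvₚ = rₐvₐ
rₚ = 33.79 Mm = 3.379 × 10^7 m
rₐ = 91.66 Mm = 9.166 × 10^7 m
rₚvₚ = rₐvₐ  ⇒  vₚ/vₐ = rₐ/rₚ
vₚ/vₐ = (9.166 × 10^7) / (3.379 × 10^7) = 2.71264

Final answer: vₚ/vₐ = 2.713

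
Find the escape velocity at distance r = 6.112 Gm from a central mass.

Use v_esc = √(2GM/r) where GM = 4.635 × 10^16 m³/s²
r = 6.112 Gm = 6.112 × 10^9 m
GM = 4.635 × 10^16 m³/s²
2GM/r = 2 × (4.635 × 10^16) / (6.112 × 10^9) = 1.51669 × 10^7 m²/s²
v_esc = √(2GM/r) = 3894.47 m/s ≈ 3.894 km/s

Final answer: 3.894 km/s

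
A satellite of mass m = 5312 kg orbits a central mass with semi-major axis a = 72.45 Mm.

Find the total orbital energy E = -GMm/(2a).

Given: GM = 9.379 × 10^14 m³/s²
a = 72.45 Mm = 7.245 × 10^7 m
GM = 9.379 × 10^14 m³/s²
2a = 1.449 × 10^8 m
GMm = 9.379 × 10^14 × 5312 = 4.98212 × 10^18 m³·kg/s²
E = −GMm/(2a) = -3.43832 × 10^10 J ≈ -34.38 GJ

Final answer: -34.38 GJ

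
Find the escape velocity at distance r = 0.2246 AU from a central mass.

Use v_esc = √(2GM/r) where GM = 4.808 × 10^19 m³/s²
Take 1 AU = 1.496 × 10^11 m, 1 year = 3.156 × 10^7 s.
r = 0.2246 AU = 3.36002 × 10^10 m
GM = 4.808 × 10^19 m³/s²
2GM/r = 2 × (4.808 × 10^19) / (3.36002 × 10^10) = 2.86189 × 10^9 m²/s²
v_esc = √(2GM/r) = 53496.6 m/s ≈ 11.29 AU/year

Final answer: 11.29 AU/year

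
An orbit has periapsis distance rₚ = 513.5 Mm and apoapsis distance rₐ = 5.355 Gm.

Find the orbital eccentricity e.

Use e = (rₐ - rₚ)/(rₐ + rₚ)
rₚ = 513.5 Mm = 5.135 × 10^8 m
rₐ = 5.355 Gm = 5.355 × 10^9 m
rₐ − rₚ = 4.8415 × 10^9 m
rₐ + rₚ = 5.8685 × 10^9 m
e = (rₐ − rₚ)/(rₐ + rₚ) = 0.824998

Final answer: e = 0.825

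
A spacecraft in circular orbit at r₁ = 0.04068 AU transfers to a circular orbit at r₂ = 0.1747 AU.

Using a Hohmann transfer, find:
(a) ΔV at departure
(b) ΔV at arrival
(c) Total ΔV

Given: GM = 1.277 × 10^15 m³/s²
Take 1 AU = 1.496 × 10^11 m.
r₁ = 0.04068 AU = 6.08573 × 10^9 m
r₂ = 0.1747 AU = 2.61351 × 10^10 m
GM = 1.277 × 10^15 m³/s²
Transfer ellipse: a_t = (r₁ + r₂)/2 = 1.61104 × 10^10 m
Circular speed at r₁: v₁ = √(GM/r₁) = 458.078 m/s
Transfer speed at r₁ (periapsis): v₁ₜ = √(GM(2/r₁ − 1/a_t)) = 583.442 m/s
(a) ΔV₁ = v₁ₜ − v₁ = 125.365 m/s ≈ 125.4 m/s
Circular speed at r₂: v₂ = √(GM/r₂) = 221.046 m/s
Transfer speed at r₂ (apoapsis): v₂ₜ = √(GM(2/r₂ − 1/a_t)) = 135.858 m/s
(b) ΔV₂ = v₂ − v₂ₜ = 85.188 m/s ≈ 85.19 m/s
(c) ΔV_total = ΔV₁ + ΔV₂ = 210.553 m/s ≈ 210.6 m/s

Final answer:
(a) ΔV₁ = 125.4 m/s
(b) ΔV₂ = 85.19 m/s
(c) ΔV_total = 210.6 m/s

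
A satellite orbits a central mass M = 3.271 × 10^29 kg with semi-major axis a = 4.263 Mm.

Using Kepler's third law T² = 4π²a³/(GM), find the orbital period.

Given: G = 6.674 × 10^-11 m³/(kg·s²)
M = 3.271 × 10^29 kg
GM = G × M = 6.674 × 10^-11 × 3.271 × 10^29 = 2.18307 × 10^19 m³/s²
a = 4.263 Mm = 4.263 × 10^6 m
a³ = 7.74722 × 10^19 m³
T = 2π √(a³/GM) = 2π √((7.74722 × 10^19) / (2.18307 × 10^19)) = 2π × 1.88382 s
T = 11.8364 s ≈ 11.84 seconds

Final answer: 11.84 seconds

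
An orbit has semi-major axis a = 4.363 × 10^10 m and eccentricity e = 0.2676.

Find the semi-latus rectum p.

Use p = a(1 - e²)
a = 4.363 × 10^10 m
e = 0.2676,  e² = 0.0716098,  1 − e² = 0.92839
p = a(1 − e²) = 4.363 × 10^10 m × 0.92839 = 4.05057 × 10^10 m ≈ 4.051 × 10^10 m

Final answer: p = 4.051 × 10^10 m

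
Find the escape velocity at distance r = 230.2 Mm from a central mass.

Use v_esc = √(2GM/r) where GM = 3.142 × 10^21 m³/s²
r = 230.2 Mm = 2.302 × 10^8 m
GM = 3.142 × 10^21 m³/s²
2GM/r = 2 × (3.142 × 10^21) / (2.302 × 10^8) = 2.7298 × 10^13 m²/s²
v_esc = √(2GM/r) = 5.22475 × 10^6 m/s ≈ 5225 km/s

Final answer: 5225 km/s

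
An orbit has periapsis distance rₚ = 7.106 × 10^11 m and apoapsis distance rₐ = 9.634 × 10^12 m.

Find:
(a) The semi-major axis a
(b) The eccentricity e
rₚ = 7.106 × 10^11 m
rₐ = 9.634 × 10^12 m
(a) a = (rₚ + rₐ)/2 = 5.1723 × 10^12 m ≈ 5.172 × 10^12 m
(b) e = (rₐ − rₚ)/(rₐ + rₚ) = (8.9234 × 10^12) / (1.03446 × 10^13) = 0.862614

Final answer:
(a) a = 5.172 × 10^12 m
(b) e = 0.8626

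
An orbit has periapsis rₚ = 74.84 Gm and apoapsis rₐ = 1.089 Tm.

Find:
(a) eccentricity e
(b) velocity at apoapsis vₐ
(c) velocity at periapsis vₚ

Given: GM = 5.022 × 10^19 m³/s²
rₚ = 74.84 Gm = 7.484 × 10^10 m
rₐ = 1.089 Tm = 1.089 × 10^12 m
GM = 5.022 × 10^19 m³/s²
a = (rₚ + rₐ)/2 = 5.8192 × 10^11 m
e = (rₐ − rₚ)/(rₐ + rₚ) = (1.01416 × 10^12) / (1.16384 × 10^12) = 0.871391
(a) e = 0.871391 ≈ 0.8714
(b) vₐ² = GM (2/rₐ − 1/a) = 5.022 × 10^19 × (1.83655 × 10^-12 − 1.71845 × 10^-12) = 5.93088 × 10^6 m²/s²;  vₐ = 2435.34 m/s ≈ 2.435 km/s
(c) vₚ² = GM (2/rₚ − 1/a) = 5.022 × 10^19 × (2.67237 × 10^-11 − 1.71845 × 10^-12) = 1.25576 × 10^9 m²/s²;  vₚ = 35436.7 m/s ≈ 35.44 km/s

Final answer:
(a) eccentricity e = 0.8714
(b) velocity at apoapsis vₐ = 2.435 km/s
(c) velocity at periapsis vₚ = 35.44 km/s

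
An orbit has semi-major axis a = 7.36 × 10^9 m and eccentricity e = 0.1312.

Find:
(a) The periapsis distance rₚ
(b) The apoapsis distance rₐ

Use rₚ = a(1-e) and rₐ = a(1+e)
a = 7.36 × 10^9 m
e = 0.1312:  1 − e = 0.8688,  1 + e = 1.1312
(a) rₚ = a(1 − e) = 7.36 × 10^9 m × 0.8688 = 6.39437 × 10^9 m ≈ 6.394 × 10^9 m
(b) rₐ = a(1 + e) = 7.36 × 10^9 m × 1.1312 = 8.32563 × 10^9 m ≈ 8.326 × 10^9 m

Final answer:
(a) rₚ = 6.394 × 10^9 m
(b) rₐ = 8.326 × 10^9 m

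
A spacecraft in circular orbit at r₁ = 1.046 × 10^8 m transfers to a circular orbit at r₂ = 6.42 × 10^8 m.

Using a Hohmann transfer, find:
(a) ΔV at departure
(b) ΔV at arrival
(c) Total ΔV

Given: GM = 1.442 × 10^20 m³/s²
r₁ = 1.046 × 10^8 m
r₂ = 6.42 × 10^8 m
GM = 1.442 × 10^20 m³/s²
Transfer ellipse: a_t = (r₁ + r₂)/2 = 3.733 × 10^8 m
Circular speed at r₁: v₁ = √(GM/r₁) = 1.17413 × 10^6 m/s
Transfer speed at r₁ (periapsis): v₁ₜ = √(GM(2/r₁ − 1/a_t)) = 1.53977 × 10^6 m/s
(a) ΔV₁ = v₁ₜ − v₁ = 365636 m/s ≈ 365.6 km/s
Circular speed at r₂: v₂ = √(GM/r₂) = 473931 m/s
Transfer speed at r₂ (apoapsis): v₂ₜ = √(GM(2/r₂ − 1/a_t)) = 250872 m/s
(b) ΔV₂ = v₂ − v₂ₜ = 223059 m/s ≈ 223.1 km/s
(c) ΔV_total = ΔV₁ + ΔV₂ = 588696 m/s ≈ 588.7 km/s

Final answer:
(a) ΔV₁ = 365.6 km/s
(b) ΔV₂ = 223.1 km/s
(c) ΔV_total = 588.7 km/s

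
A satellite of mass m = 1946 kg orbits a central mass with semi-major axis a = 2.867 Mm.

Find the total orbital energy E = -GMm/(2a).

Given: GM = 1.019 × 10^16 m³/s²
a = 2.867 Mm = 2.867 × 10^6 m
GM = 1.019 × 10^16 m³/s²
2a = 5.734 × 10^6 m
GMm = 1.019 × 10^16 × 1946 = 1.98297 × 10^19 m³·kg/s²
E = −GMm/(2a) = -3.45827 × 10^12 J ≈ -3.458 TJ

Final answer: -3.458 TJ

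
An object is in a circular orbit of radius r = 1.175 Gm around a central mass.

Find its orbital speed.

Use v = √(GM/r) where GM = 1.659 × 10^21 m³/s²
r = 1.175 Gm = 1.175 × 10^9 m
GM = 1.659 × 10^21 m³/s²
GM/r = (1.659 × 10^21) / (1.175 × 10^9) = 1.41191 × 10^12 m²/s²
v = √(GM/r) = 1.18824 × 10^6 m/s ≈ 1188 km/s

Final answer: 1188 km/s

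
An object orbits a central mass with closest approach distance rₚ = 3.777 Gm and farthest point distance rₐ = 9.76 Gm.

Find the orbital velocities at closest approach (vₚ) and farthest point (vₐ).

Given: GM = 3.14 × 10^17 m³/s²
rₚ = 3.777 Gm = 3.777 × 10^9 m
rₐ = 9.76 Gm = 9.76 × 10^9 m
GM = 3.14 × 10^17 m³/s²
a = (rₚ + rₐ)/2 = 6.7685 × 10^9 m
Vis-viva: v² = GM (2/r − 1/a)
vₚ² = 3.14 × 10^17 × (5.29521 × 10^-10 − 1.47743 × 10^-10) = 1.19878 × 10^8 m²/s²
vₚ = 10948.9 m/s ≈ 10.95 km/s
vₐ² = 3.14 × 10^17 × (2.04918 × 10^-10 − 1.47743 × 10^-10) = 1.79529 × 10^7 m²/s²
vₐ = 4237.09 m/s ≈ 4.237 km/s

Final answer: vₚ = 10.95 km/s, vₐ = 4.237 km/s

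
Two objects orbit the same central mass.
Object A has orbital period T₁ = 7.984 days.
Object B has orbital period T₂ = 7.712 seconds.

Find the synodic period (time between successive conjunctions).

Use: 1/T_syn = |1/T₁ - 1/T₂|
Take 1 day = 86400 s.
T₁ = 7.984 days = 689818 s
T₂ = 7.712 seconds
1/T₁ = 1.44966 × 10^-6 s⁻¹
1/T₂ = 0.129668 s⁻¹
|1/T₁ − 1/T₂| = 0.129667 s⁻¹
T_syn = 1 / |1/T₁ − 1/T₂| = 7.71209 s ≈ 7.712 seconds

Final answer: T_syn = 7.712 seconds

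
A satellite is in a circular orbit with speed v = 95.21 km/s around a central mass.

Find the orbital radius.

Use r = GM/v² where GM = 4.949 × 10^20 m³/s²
v = 95.21 km/s = 95210 m/s
GM = 4.949 × 10^20 m³/s²
v² = 9.06494 × 10^9 m²/s²
r = GM/v² = (4.949 × 10^20) / (9.06494 × 10^9) = 5.45949 × 10^10 m ≈ 54.59 Gm

Final answer: 54.59 Gm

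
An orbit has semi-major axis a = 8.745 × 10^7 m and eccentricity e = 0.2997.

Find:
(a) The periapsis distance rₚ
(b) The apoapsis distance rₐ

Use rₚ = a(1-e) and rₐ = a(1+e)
a = 8.745 × 10^7 m
e = 0.2997:  1 − e = 0.7003,  1 + e = 1.2997
(a) rₚ = a(1 − e) = 8.745 × 10^7 m × 0.7003 = 6.12412 × 10^7 m ≈ 6.124 × 10^7 m
(b) rₐ = a(1 + e) = 8.745 × 10^7 m × 1.2997 = 1.13659 × 10^8 m ≈ 1.137 × 10^8 m

Final answer:
(a) rₚ = 6.124 × 10^7 m
(b) rₐ = 1.137 × 10^8 m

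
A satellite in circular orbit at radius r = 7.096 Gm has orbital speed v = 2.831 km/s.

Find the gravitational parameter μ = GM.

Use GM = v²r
r = 7.096 Gm = 7.096 × 10^9 m
v = 2.831 km/s = 2831 m/s
v² = 8.01456 × 10^6 m²/s²
GM = v²r = 8.01456 × 10^6 × 7.096 × 10^9 = 5.68713 × 10^16 m³/s²
GM ≈ 5.687 × 10^16 m³/s²

Final answer: GM = 5.687 × 10^16 m³/s²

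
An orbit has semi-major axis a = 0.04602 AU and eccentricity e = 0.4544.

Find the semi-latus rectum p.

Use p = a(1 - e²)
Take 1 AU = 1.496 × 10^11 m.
a = 0.04602 AU = 6.88459 × 10^9 m
e = 0.4544,  e² = 0.206479,  1 − e² = 0.793521
p = a(1 − e²) = 6.88459 × 10^9 m × 0.793521 = 5.46307 × 10^9 m ≈ 0.03652 AU

Final answer: p = 0.03652 AU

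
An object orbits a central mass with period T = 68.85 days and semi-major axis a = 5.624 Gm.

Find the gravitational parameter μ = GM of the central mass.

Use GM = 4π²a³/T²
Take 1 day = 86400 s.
T = 68.85 days = 5.94864 × 10^6 s
a = 5.624 Gm = 5.624 × 10^9 m
a³ = 1.77884 × 10^29 m³
T² = 3.53863 × 10^13 s²
GM = 4π² × (1.77884 × 10^29) / (3.53863 × 10^13) = 1.98454 × 10^17 m³/s²
GM ≈ 1.985 × 10^17 m³/s²

Final answer: GM = 1.985 × 10^17 m³/s²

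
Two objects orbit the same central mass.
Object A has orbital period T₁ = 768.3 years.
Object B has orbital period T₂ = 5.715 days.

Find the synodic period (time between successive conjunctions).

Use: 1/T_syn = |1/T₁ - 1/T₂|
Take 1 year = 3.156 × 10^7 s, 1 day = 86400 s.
T₁ = 768.3 years = 2.42475 × 10^10 s
T₂ = 5.715 days = 493776 s
1/T₁ = 4.12413 × 10^-11 s⁻¹
1/T₂ = 2.02521 × 10^-6 s⁻¹
|1/T₁ − 1/T₂| = 2.02517 × 10^-6 s⁻¹
T_syn = 1 / |1/T₁ − 1/T₂| = 493786 s ≈ 5.715 days

Final answer: T_syn = 5.715 days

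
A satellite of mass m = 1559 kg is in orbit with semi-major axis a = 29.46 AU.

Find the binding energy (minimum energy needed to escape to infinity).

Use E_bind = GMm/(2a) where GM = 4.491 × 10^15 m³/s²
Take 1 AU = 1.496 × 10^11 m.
a = 29.46 AU = 4.40722 × 10^12 m
GM = 4.491 × 10^15 m³/s²
m = 1559 kg
GMm = 4.491 × 10^15 × 1559 = 7.00147 × 10^18 m³·kg/s²
2a = 8.81443 × 10^12 m
E_bind = GMm/(2a) = 794319 J ≈ 794.3 kJ

Final answer: 794.3 kJ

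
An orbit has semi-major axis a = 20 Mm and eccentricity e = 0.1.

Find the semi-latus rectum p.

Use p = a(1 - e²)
a = 20 Mm = 2 × 10^7 m
e = 0.1,  e² = 0.01,  1 − e² = 0.99
p = a(1 − e²) = 2 × 10^7 m × 0.99 = 1.98 × 10^7 m ≈ 19.8 Mm

Final answer: p = 19.8 Mm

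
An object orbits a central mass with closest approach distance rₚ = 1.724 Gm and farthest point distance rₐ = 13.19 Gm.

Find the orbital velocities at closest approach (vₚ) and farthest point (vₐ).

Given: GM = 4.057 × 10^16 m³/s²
rₚ = 1.724 Gm = 1.724 × 10^9 m
rₐ = 13.19 Gm = 1.319 × 10^10 m
GM = 4.057 × 10^16 m³/s²
a = (rₚ + rₐ)/2 = 7.457 × 10^9 m
Vis-viva: v² = GM (2/r − 1/a)
vₚ² = 4.057 × 10^16 × (1.16009 × 10^-9 − 1.34102 × 10^-10) = 4.16244 × 10^7 m²/s²
vₚ = 6451.7 m/s ≈ 6.452 km/s
vₐ² = 4.057 × 10^16 × (1.5163 × 10^-10 − 1.34102 × 10^-10) = 711104 m²/s²
vₐ = 843.27 m/s ≈ 843.3 m/s

Final answer: vₚ = 6.452 km/s, vₐ = 843.3 m/s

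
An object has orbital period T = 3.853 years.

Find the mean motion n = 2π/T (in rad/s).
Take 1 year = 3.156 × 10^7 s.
T = 3.853 years = 1.21601 × 10^8 s
n = 2π / (1.21601 × 10^8 s) = 5.16706 × 10^-8 rad/s ≈ 5.167 × 10^-8 rad/s

Final answer: n = 5.167 × 10^-8 rad/s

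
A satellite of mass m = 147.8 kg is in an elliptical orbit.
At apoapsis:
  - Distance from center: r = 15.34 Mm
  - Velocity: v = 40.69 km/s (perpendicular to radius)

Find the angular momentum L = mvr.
r = 15.34 Mm = 1.534 × 10^7 m
v = 40.69 km/s = 40690 m/s
vr = 40690 × 1.534 × 10^7 = 6.24185 × 10^11 m²/s
L = m × vr = 147.8 × 6.24185 × 10^11 = 9.22545 × 10^13 kg·m²/s ≈ 9.225 × 10^13 kg·m²/s

Final answer: L = 9.225 × 10^13 kg·m²/s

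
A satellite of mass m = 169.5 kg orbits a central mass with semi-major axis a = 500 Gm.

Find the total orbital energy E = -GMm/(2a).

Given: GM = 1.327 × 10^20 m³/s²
a = 500 Gm = 5 × 10^11 m
GM = 1.327 × 10^20 m³/s²
2a = 1 × 10^12 m
GMm = 1.327 × 10^20 × 169.5 = 2.24927 × 10^22 m³·kg/s²
E = −GMm/(2a) = -2.24926 × 10^10 J ≈ -22.49 GJ

Final answer: -22.49 GJ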